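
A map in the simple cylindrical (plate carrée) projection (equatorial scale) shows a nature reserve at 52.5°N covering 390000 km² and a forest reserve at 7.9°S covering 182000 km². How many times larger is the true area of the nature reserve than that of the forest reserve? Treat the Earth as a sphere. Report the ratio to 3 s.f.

Plate carrée has h = 1 and k = sec φ, giving areal scale sec φ; true area = (apparent area) · cos φ.
True area of nature reserve: 390000 × cos(52.5°) = 390000 × 0.6088 = 237400 km².
True area of forest reserve: 182000 × cos(7.9°) = 182000 × 0.9905 = 180300 km².
Ratio = 237400 / 180300 ≈ 1.32.

1.32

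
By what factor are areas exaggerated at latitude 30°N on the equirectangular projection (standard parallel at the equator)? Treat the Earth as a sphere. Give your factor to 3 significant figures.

1.15

In the plate carrée (x = Rλ, y = Rφ), meridians are true-scale (h = 1) and parallels are stretched by k = sec φ.
Areal scale = h·k = 1 × sec φ; at 30°, h = 1.000, k = 1.155, so h·k = 1.155.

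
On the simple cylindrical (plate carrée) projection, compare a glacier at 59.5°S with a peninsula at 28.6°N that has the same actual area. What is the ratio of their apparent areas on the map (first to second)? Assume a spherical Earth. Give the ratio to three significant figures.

For the equirectangular projection with φ₀ = 0 (plate carrée), h = 1 along meridians and k = sec φ along parallels.
Areal scale at 59.5°: h·k = 1.000 × 1.970 = 1.970.
Areal scale at 28.6°: h·k = 1.000 × 1.139 = 1.139.
Ratio = 1.970/1.139 ≈ 1.73.

1.73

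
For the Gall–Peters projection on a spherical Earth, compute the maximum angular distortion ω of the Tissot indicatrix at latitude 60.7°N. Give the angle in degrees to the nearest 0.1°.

41.3°

Gall–Peters is a cylindrical equal-area projection with standard parallels at ±45°. Cylindrical equal-area (φ₀ = 45°): h = cos φ / cos 45° along meridians, k = cos 45° / cos φ along parallels; h·k = 1.
At 60.7°: h = 0.6921, k = 1.445; principal scales a = 1.445, b = 0.6921.
sin(ω/2) = (a − b)/(a + b) = 0.7528/2.137 = 0.3523, so ω = 2 arcsin(0.3523) ≈ 41.3°.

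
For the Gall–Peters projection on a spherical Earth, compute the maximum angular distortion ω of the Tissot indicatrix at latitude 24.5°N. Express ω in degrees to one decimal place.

Gall–Peters is a cylindrical equal-area projection with standard parallels at ±45°. Cylindrical equal-area (φ₀ = 45°): h = cos φ / cos 45° along meridians, k = cos 45° / cos φ along parallels; h·k = 1.
At 24.5°: h = 1.287, k = 0.7771; principal scales a = 1.287, b = 0.7771.
sin(ω/2) = (a − b)/(a + b) = 0.5098/2.064 = 0.2470, so ω = 2 arcsin(0.2470) ≈ 28.6°.

28.6°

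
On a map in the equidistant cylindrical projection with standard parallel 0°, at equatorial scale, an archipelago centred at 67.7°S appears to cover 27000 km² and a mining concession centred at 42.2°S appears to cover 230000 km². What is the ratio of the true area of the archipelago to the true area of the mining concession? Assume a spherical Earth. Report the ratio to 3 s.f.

On the plate carrée, areal scale = h·k = 1 × sec φ, so true area = apparent × cos φ.
True area of archipelago: 27000 × cos(67.7°) = 27000 × 0.3795 = 10250 km².
True area of mining concession: 230000 × cos(42.2°) = 230000 × 0.7408 = 170400 km².
Ratio = 10250 / 170400 ≈ 0.0601.

0.0601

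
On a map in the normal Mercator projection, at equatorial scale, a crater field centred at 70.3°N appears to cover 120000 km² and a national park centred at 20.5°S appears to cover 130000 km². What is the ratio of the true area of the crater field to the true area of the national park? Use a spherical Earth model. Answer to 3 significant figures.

0.120

Since Mercator area scale is 1/cos²φ, the true area equals the apparent area multiplied by cos²φ.
True area of crater field: 120000 × cos²(70.3°) = 120000 × 0.1136 = 13640 km².
True area of national park: 130000 × cos²(20.5°) = 130000 × 0.8774 = 114100 km².
Ratio = 13640 / 114100 ≈ 0.120.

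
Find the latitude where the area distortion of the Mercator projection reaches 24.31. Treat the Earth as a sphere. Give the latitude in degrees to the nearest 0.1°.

78.3°

Mercator areal scale is sec²φ.
sec²φ = 24.31  ⇒  cos²φ = 0.04114  ⇒  cos φ = 0.2028.
φ = arccos(0.2028) ≈ 78.3°.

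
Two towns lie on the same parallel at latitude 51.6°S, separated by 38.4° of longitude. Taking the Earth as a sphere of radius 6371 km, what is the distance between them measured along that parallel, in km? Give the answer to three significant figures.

Arc length along a parallel = R cos φ · Δλ (with Δλ in radians).
= 6371 × cos 51.6° × (38.4° × π/180) = 6371 × 0.6211 × 0.6702 ≈ 2650 km.

2650 km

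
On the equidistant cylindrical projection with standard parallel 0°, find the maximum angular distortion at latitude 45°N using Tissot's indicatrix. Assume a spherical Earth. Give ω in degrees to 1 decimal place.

19.8°

Plate carrée maps x = Rλ, y = Rφ. The meridian scale is h = 1 and the parallel scale is k = 1/cos φ = sec φ.
At 45°: h = 1.000, k = 1.414; principal scales a = 1.414, b = 1.000.
sin(ω/2) = (a − b)/(a + b) = 0.4142/2.414 = 0.1716, so ω = 2 arcsin(0.1716) ≈ 19.8°.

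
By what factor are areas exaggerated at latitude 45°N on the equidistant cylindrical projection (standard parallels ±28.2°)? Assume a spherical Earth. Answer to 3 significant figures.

1.25

With standard parallel φ₀ = 28.2°, the equirectangular projection gives x = Rλ cos φ₀, y = Rφ, so h = 1 and k = cos 28.2° / cos φ.
Areal scale = h·k = 1 × cos φ₀ / cos φ; at 45°, h = 1.000, k = 1.246, so h·k = 1.246.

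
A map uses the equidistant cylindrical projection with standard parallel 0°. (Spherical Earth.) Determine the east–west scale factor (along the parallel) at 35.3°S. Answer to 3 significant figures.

1.23

In the plate carrée (x = Rλ, y = Rφ), meridians are true-scale (h = 1) and parallels are stretched by k = sec φ.
k = 1/cos 35.3° = 1/0.8161 = 1.225.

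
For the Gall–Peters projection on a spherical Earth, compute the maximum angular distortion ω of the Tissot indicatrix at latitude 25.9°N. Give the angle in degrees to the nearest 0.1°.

The Gall–Peters projection is cylindrical equal-area with φ₀ = 45°. For cylindrical equal-area with standard parallel φ₀, h = cos φ / cos φ₀ and k = cos φ₀ / cos φ, so h·k = 1.
At 25.9°: h = 1.272, k = 0.7861; principal scales a = 1.272, b = 0.7861.
sin(ω/2) = (a − b)/(a + b) = 0.4861/2.058 = 0.2362, so ω = 2 arcsin(0.2362) ≈ 27.3°.

27.3°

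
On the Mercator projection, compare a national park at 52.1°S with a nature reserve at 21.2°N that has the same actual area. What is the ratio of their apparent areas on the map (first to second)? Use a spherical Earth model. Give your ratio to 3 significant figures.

Mercator is conformal with k = sec φ, so areal scale = k² = sec²φ.
At 52.1°: sec²(52.1°) = 1/0.6143² = 2.650.
At 21.2°: sec²(21.2°) = 1/0.9323² = 1.150.
Ratio = 2.650/1.150 = cos²(21.2°)/cos²(52.1°) ≈ 2.30.

2.30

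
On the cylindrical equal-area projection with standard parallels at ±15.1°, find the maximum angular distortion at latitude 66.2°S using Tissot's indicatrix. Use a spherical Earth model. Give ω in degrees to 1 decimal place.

89.3°

A cylindrical equal-area projection with standard parallel φ₀ has meridian scale h = cos φ / cos φ₀ and parallel scale k = cos φ₀ / cos φ (so areas are preserved, h·k = 1).
At 66.2°: h = 0.4180, k = 2.392; principal scales a = 2.392, b = 0.4180.
sin(ω/2) = (a − b)/(a + b) = 1.974/2.810 = 0.7026, so ω = 2 arcsin(0.7026) ≈ 89.3°.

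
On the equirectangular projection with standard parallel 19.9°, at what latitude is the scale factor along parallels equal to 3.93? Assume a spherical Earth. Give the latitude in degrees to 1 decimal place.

With standard parallel φ₀ = 19.9°, the equirectangular projection gives x = Rλ cos φ₀, y = Rφ, so h = 1 and k = cos 19.9° / cos φ.
k = cos φ₀ / cos φ = 3.93  ⇒  cos φ = cos 19.9° / 3.93 = 0.2393.
φ = arccos(0.2393) ≈ 76.2°.

76.2°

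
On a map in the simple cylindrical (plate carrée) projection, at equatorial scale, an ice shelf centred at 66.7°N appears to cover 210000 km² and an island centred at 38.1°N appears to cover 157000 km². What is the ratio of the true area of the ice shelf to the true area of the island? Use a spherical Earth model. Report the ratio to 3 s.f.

Plate carrée has h = 1 and k = sec φ, giving areal scale sec φ; true area = (apparent area) · cos φ.
True area of ice shelf: 210000 × cos(66.7°) = 210000 × 0.3955 = 83060 km².
True area of island: 157000 × cos(38.1°) = 157000 × 0.7869 = 123500 km².
Ratio = 83060 / 123500 ≈ 0.672.

0.672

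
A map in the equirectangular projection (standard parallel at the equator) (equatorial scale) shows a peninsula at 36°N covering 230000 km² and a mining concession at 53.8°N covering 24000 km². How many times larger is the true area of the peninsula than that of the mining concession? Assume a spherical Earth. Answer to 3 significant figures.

13.1

On the plate carrée, areal scale = h·k = 1 × sec φ, so true area = apparent × cos φ.
True area of peninsula: 230000 × cos(36°) = 230000 × 0.8090 = 186100 km².
True area of mining concession: 24000 × cos(53.8°) = 24000 × 0.5906 = 14170 km².
Ratio = 186100 / 14170 ≈ 13.1.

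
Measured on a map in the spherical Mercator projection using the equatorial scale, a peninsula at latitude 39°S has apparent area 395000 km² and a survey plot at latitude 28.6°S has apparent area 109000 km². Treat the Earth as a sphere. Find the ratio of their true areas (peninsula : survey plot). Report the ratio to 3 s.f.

Mercator's areal exaggeration is sec²φ; hence true area = (apparent area) · cos²φ.
True area of peninsula: 395000 × cos²(39°) = 395000 × 0.6040 = 238600 km².
True area of survey plot: 109000 × cos²(28.6°) = 109000 × 0.7709 = 84020 km².
Ratio = 238600 / 84020 ≈ 2.84.

2.84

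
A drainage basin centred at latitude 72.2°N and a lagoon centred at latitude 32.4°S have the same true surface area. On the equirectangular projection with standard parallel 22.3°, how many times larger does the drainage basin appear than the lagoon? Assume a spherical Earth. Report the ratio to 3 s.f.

In the equirectangular projection with standard parallel φ₀ = 22.3° (x = Rλ cos φ₀, y = Rφ), meridians are true-scale (h = 1) and the parallel scale is k = cos φ₀ / cos φ.
Areal scale at 72.2°: h·k = 1.000 × 3.027 = 3.027.
Areal scale at 32.4°: h·k = 1.000 × 1.096 = 1.096.
Ratio = 3.027/1.096 ≈ 2.76.

2.76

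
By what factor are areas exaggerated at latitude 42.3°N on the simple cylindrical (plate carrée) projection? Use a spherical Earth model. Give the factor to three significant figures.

In the plate carrée (x = Rλ, y = Rφ), meridians are true-scale (h = 1) and parallels are stretched by k = sec φ.
Areal scale = h·k = 1 × sec φ; at 42.3°, h = 1.000, k = 1.352, so h·k = 1.352.

1.35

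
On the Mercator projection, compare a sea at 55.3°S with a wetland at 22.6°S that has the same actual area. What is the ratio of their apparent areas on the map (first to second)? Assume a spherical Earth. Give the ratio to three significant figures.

2.63

Mercator areal scale is sec²φ.
At 55.3°: sec²(55.3°) = 1/0.5693² = 3.086.
At 22.6°: sec²(22.6°) = 1/0.9232² = 1.173.
Ratio = 3.086/1.173 = cos²(22.6°)/cos²(55.3°) ≈ 2.63.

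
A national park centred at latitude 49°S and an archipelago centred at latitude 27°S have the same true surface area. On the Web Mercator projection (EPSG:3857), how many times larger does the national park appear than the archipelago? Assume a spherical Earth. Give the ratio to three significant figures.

Mercator areal scale is sec²φ.
At 49°: sec²(49°) = 1/0.6561² = 2.323.
At 27°: sec²(27°) = 1/0.8910² = 1.260.
Ratio = 2.323/1.260 = cos²(27°)/cos²(49°) ≈ 1.84.

1.84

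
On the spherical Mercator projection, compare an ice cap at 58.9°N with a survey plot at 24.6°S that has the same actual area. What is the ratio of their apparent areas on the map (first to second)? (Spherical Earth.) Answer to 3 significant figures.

3.10

Mercator is conformal with k = sec φ, so areal scale = k² = sec²φ.
At 58.9°: sec²(58.9°) = 1/0.5165² = 3.748.
At 24.6°: sec²(24.6°) = 1/0.9092² = 1.210.
Ratio = 3.748/1.210 = cos²(24.6°)/cos²(58.9°) ≈ 3.10.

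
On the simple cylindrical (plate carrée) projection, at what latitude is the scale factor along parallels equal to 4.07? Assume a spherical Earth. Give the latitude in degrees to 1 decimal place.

75.8°

Plate carrée: h = 1, k = sec φ along parallels.
sec φ = 4.07  ⇒  cos φ = 0.2457  ⇒  φ ≈ 75.8°.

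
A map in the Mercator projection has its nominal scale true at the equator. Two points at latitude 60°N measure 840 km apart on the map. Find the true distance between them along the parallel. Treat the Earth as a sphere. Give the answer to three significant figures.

The Mercator projection is conformal; its linear scale factor is the same in every direction and equals sec φ = 1/cos φ.
Along the parallel at 60°, map distances are exaggerated by k = sec 60° = 2.000.
True distance = 840 / 2.000 = 840 × cos 60° ≈ 420 km.

420 km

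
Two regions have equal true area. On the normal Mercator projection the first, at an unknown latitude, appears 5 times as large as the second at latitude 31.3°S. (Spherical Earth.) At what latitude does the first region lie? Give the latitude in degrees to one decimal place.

Mercator areal scale is sec²φ, so apparent-area ratio = sec²φ₁ / sec²φ₂ = cos²φ₂ / cos²φ₁.
cos²φ₂ / cos²φ₁ = 5  ⇒  cos φ₁ = cos 31.3° / √5 = 0.8545/2.236 = 0.3821.
φ₁ = arccos(0.3821) ≈ 67.5°.

67.5°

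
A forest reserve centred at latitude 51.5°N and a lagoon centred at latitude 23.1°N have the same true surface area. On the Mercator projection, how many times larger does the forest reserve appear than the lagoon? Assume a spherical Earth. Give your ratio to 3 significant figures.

2.18

Mercator areal scale is sec²φ.
At 51.5°: sec²(51.5°) = 1/0.6225² = 2.580.
At 23.1°: sec²(23.1°) = 1/0.9198² = 1.182.
Ratio = 2.580/1.182 = cos²(23.1°)/cos²(51.5°) ≈ 2.18.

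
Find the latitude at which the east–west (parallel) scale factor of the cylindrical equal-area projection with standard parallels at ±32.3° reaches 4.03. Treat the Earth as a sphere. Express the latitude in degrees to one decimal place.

77.9°

For cylindrical equal-area with standard parallel φ₀, h = cos φ / cos φ₀ and k = cos φ₀ / cos φ, so h·k = 1.
k = cos φ₀ / cos φ = 4.03  ⇒  cos φ = cos 32.3° / 4.03 = 0.2097.
φ = arccos(0.2097) ≈ 77.9°.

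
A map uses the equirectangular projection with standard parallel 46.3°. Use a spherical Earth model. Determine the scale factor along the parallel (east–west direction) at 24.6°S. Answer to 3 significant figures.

0.760

In the equirectangular projection with standard parallel φ₀ = 46.3° (x = Rλ cos φ₀, y = Rφ), meridians are true-scale (h = 1) and the parallel scale is k = cos φ₀ / cos φ.
k = cos 46.3° / cos 24.6° = 0.6909/0.9092 = 0.7598.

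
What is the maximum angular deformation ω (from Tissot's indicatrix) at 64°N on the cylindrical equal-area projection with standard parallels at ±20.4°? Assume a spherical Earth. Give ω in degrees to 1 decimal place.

79.7°

For cylindrical equal-area with standard parallel φ₀, h = cos φ / cos φ₀ and k = cos φ₀ / cos φ, so h·k = 1.
At 64°: h = 0.4677, k = 2.138; principal scales a = 2.138, b = 0.4677.
sin(ω/2) = (a − b)/(a + b) = 1.670/2.606 = 0.6410, so ω = 2 arcsin(0.6410) ≈ 79.7°.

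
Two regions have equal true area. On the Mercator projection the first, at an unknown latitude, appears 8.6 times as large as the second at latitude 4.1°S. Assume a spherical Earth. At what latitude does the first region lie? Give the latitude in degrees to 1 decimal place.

70.1°

For equal true areas on Mercator, apparent areas scale as sec²φ, so the ratio is cos²φ₂ / cos²φ₁.
cos²φ₂ / cos²φ₁ = 8.6  ⇒  cos φ₁ = cos 4.1° / √8.6 = 0.9974/2.933 = 0.3401.
φ₁ = arccos(0.3401) ≈ 70.1°.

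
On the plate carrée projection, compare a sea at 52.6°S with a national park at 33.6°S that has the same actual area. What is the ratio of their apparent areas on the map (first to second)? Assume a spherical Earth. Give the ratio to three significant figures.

In the plate carrée (x = Rλ, y = Rφ), meridians are true-scale (h = 1) and parallels are stretched by k = sec φ.
Areal scale at 52.6°: h·k = 1.000 × 1.646 = 1.646.
Areal scale at 33.6°: h·k = 1.000 × 1.201 = 1.201.
Ratio = 1.646/1.201 ≈ 1.37.

1.37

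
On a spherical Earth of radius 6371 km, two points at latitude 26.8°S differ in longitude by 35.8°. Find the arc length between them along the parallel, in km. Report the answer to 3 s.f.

Arc length along a parallel = R cos φ · Δλ (with Δλ in radians).
= 6371 × cos 26.8° × (35.8° × π/180) = 6371 × 0.8926 × 0.6248 ≈ 3550 km.

3550 km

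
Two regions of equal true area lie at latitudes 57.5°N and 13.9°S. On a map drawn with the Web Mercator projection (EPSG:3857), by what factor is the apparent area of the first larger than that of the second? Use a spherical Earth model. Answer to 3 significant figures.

Mercator areal scale is sec²φ.
At 57.5°: sec²(57.5°) = 1/0.5373² = 3.464.
At 13.9°: sec²(13.9°) = 1/0.9707² = 1.061.
Ratio = 3.464/1.061 = cos²(13.9°)/cos²(57.5°) ≈ 3.26.

3.26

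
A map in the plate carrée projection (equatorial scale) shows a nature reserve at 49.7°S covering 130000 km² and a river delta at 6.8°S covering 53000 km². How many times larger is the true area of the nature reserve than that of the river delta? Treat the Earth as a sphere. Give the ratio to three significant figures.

On the plate carrée, areal scale = h·k = 1 × sec φ, so true area = apparent × cos φ.
True area of nature reserve: 130000 × cos(49.7°) = 130000 × 0.6468 = 84080 km².
True area of river delta: 53000 × cos(6.8°) = 53000 × 0.9930 = 52630 km².
Ratio = 84080 / 52630 ≈ 1.60.

1.60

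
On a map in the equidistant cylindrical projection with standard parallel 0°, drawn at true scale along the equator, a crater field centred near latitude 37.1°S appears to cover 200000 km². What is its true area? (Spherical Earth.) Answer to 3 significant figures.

160000 km²

In the plate carrée (x = Rλ, y = Rφ), meridians are true-scale (h = 1) and parallels are stretched by k = sec φ.
Areal scale = h·k = 1 × sec φ; at 37.1°, h = 1.000, k = 1.254, so h·k = 1.254.
True area = apparent / (areal scale) = 200000 / 1.254 ≈ 160000 km².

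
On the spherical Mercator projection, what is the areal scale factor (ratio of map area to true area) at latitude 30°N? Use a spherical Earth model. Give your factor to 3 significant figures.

1.33

The Mercator projection is conformal; its linear scale factor is the same in every direction and equals sec φ = 1/cos φ.
Areal scale = k² = sec²φ = 1/cos²(30°) = 1/0.8660² = 1.333.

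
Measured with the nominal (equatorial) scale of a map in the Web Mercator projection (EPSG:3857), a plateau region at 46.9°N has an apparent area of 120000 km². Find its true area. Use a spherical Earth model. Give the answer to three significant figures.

For Mercator, h = k = sec φ (a conformal cylindrical projection has a single point scale, 1/cos φ).
Areal scale = k² = sec²φ = 1/cos²(46.9°) = 1/0.6833² = 2.142.
True area = apparent / (areal scale) = 120000 / 2.142 ≈ 56000 km².

56000 km²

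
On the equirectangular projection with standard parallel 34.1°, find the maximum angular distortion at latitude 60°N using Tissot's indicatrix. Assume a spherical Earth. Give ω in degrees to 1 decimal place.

The equidistant cylindrical projection with φ₀ = 34.1° has h = 1 (meridians true) and k = cos φ₀ / cos φ along parallels.
At 60°: h = 1.000, k = 1.656; principal scales a = 1.656, b = 1.000.
sin(ω/2) = (a − b)/(a + b) = 0.6561/2.656 = 0.2470, so ω = 2 arcsin(0.2470) ≈ 28.6°.

28.6°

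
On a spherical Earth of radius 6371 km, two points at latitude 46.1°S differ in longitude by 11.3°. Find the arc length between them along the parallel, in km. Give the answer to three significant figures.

Arc length along a parallel = R cos φ · Δλ (with Δλ in radians).
= 6371 × cos 46.1° × (11.3° × π/180) = 6371 × 0.6934 × 0.1972 ≈ 871 km.

871 km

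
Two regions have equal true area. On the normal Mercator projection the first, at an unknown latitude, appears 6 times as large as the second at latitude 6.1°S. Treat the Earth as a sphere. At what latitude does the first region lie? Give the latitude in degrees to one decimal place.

66.1°

For equal true areas on Mercator, apparent areas scale as sec²φ, so the ratio is cos²φ₂ / cos²φ₁.
cos²φ₂ / cos²φ₁ = 6  ⇒  cos φ₁ = cos 6.1° / √6 = 0.9943/2.449 = 0.4059.
φ₁ = arccos(0.4059) ≈ 66.1°.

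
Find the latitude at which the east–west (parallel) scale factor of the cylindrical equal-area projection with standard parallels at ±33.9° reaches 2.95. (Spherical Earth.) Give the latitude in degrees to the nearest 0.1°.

73.7°

For cylindrical equal-area with standard parallel φ₀, h = cos φ / cos φ₀ and k = cos φ₀ / cos φ, so h·k = 1.
k = cos φ₀ / cos φ = 2.95  ⇒  cos φ = cos 33.9° / 2.95 = 0.2814.
φ = arccos(0.2814) ≈ 73.7°.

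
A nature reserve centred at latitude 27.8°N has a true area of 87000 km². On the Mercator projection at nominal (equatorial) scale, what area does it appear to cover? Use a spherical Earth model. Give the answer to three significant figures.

111000 km²

The Mercator projection is conformal; its linear scale factor is the same in every direction and equals sec φ = 1/cos φ.
Areal scale = k² = sec²φ = 1/cos²(27.8°) = 1/0.8846² = 1.278.
Apparent area = 87000 × 1.278 ≈ 111000 km².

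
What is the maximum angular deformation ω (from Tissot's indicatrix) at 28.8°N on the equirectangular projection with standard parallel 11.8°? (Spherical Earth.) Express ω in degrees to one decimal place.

With standard parallel φ₀ = 11.8°, the equirectangular projection gives x = Rλ cos φ₀, y = Rφ, so h = 1 and k = cos 11.8° / cos φ.
At 28.8°: h = 1.000, k = 1.117; principal scales a = 1.117, b = 1.000.
sin(ω/2) = (a − b)/(a + b) = 0.1170/2.117 = 0.05528, so ω = 2 arcsin(0.05528) ≈ 6.3°.

6.3°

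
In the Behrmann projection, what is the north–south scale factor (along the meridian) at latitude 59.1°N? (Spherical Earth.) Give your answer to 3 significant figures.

0.593

The Behrmann projection is cylindrical equal-area with φ₀ = 30°. A cylindrical equal-area projection with standard parallel φ₀ has meridian scale h = cos φ / cos φ₀ and parallel scale k = cos φ₀ / cos φ (so areas are preserved, h·k = 1).
h = cos 59.1° / cos 30° = 0.5135/0.8660 = 0.5930.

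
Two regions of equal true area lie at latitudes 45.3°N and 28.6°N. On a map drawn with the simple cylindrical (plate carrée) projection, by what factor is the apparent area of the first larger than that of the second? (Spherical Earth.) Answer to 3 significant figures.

In the plate carrée (x = Rλ, y = Rφ), meridians are true-scale (h = 1) and parallels are stretched by k = sec φ.
Areal scale at 45.3°: h·k = 1.000 × 1.422 = 1.422.
Areal scale at 28.6°: h·k = 1.000 × 1.139 = 1.139.
Ratio = 1.422/1.139 ≈ 1.25.

1.25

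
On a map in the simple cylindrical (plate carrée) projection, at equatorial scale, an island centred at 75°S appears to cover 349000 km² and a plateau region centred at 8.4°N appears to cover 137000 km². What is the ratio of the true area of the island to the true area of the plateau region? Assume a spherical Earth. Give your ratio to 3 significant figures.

0.666

On the plate carrée, areal scale = h·k = 1 × sec φ, so true area = apparent × cos φ.
True area of island: 349000 × cos(75°) = 349000 × 0.2588 = 90330 km².
True area of plateau region: 137000 × cos(8.4°) = 137000 × 0.9893 = 135500 km².
Ratio = 90330 / 135500 ≈ 0.666.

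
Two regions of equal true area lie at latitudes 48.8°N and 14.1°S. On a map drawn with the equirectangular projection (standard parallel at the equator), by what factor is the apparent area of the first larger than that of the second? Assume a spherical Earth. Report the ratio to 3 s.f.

In the plate carrée (x = Rλ, y = Rφ), meridians are true-scale (h = 1) and parallels are stretched by k = sec φ.
Areal scale at 48.8°: h·k = 1.000 × 1.518 = 1.518.
Areal scale at 14.1°: h·k = 1.000 × 1.031 = 1.031.
Ratio = 1.518/1.031 ≈ 1.47.

1.47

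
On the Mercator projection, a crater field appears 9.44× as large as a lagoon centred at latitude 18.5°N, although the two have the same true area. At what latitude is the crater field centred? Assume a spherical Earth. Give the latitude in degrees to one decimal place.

72.0°

Mercator areal scale is sec²φ, so apparent-area ratio = sec²φ₁ / sec²φ₂ = cos²φ₂ / cos²φ₁.
cos²φ₂ / cos²φ₁ = 9.44  ⇒  cos φ₁ = cos 18.5° / √9.44 = 0.9483/3.072 = 0.3087.
φ₁ = arccos(0.3087) ≈ 72.0°.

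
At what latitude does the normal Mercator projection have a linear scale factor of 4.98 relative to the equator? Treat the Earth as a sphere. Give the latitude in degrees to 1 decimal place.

78.4°

Mercator scale is k = sec φ = 1/cos φ.
1/cos φ = 4.98  ⇒  cos φ = 0.2008  ⇒  φ = arccos(0.2008) ≈ 78.4°.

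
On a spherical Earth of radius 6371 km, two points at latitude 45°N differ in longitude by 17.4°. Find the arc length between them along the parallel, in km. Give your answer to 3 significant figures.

Arc length along a parallel = R cos φ · Δλ (with Δλ in radians).
= 6371 × cos 45° × (17.4° × π/180) = 6371 × 0.7071 × 0.3037 ≈ 1370 km.

1370 km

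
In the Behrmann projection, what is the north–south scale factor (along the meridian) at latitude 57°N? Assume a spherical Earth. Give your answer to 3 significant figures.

Behrmann is a cylindrical equal-area projection with standard parallels at ±30°. For cylindrical equal-area with standard parallel φ₀, h = cos φ / cos φ₀ and k = cos φ₀ / cos φ, so h·k = 1.
h = cos 57° / cos 30° = 0.5446/0.8660 = 0.6289.

0.629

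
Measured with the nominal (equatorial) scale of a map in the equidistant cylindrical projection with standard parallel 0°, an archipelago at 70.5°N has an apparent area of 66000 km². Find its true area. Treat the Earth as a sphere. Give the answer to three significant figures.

22000 km²

Plate carrée maps x = Rλ, y = Rφ. The meridian scale is h = 1 and the parallel scale is k = 1/cos φ = sec φ.
Areal scale = h·k = 1 × sec φ; at 70.5°, h = 1.000, k = 2.996, so h·k = 2.996.
True area = apparent / (areal scale) = 66000 / 2.996 ≈ 22000 km².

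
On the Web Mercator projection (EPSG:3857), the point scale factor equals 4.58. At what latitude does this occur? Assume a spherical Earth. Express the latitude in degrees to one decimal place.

77.4°

Mercator scale is k = sec φ = 1/cos φ.
1/cos φ = 4.58  ⇒  cos φ = 0.2183  ⇒  φ = arccos(0.2183) ≈ 77.4°.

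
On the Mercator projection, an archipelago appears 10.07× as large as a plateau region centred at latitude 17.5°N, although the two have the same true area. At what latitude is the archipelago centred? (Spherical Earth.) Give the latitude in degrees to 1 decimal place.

For equal true areas on Mercator, apparent areas scale as sec²φ, so the ratio is cos²φ₂ / cos²φ₁.
cos²φ₂ / cos²φ₁ = 10.07  ⇒  cos φ₁ = cos 17.5° / √10.07 = 0.9537/3.173 = 0.3005.
φ₁ = arccos(0.3005) ≈ 72.5°.

72.5°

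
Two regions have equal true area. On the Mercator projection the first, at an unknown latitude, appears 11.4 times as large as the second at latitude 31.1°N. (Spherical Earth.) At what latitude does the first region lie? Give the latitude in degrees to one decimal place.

On Mercator, (apparent₁)/(apparent₂) = sec²φ₁ / sec²φ₂ when true areas are equal.
cos²φ₂ / cos²φ₁ = 11.4  ⇒  cos φ₁ = cos 31.1° / √11.4 = 0.8563/3.376 = 0.2536.
φ₁ = arccos(0.2536) ≈ 75.3°.

75.3°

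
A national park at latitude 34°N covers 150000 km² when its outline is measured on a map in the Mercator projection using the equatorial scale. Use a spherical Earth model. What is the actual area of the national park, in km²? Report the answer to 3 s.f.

For Mercator, h = k = sec φ (a conformal cylindrical projection has a single point scale, 1/cos φ).
Areal scale = k² = sec²φ = 1/cos²(34°) = 1/0.8290² = 1.455.
True area = apparent / (areal scale) = 150000 / 1.455 ≈ 103000 km².

103000 km²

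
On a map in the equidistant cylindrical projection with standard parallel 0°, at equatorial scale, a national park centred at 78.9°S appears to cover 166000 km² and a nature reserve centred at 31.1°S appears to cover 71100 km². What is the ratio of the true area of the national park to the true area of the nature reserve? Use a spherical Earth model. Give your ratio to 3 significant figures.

0.525

Plate carrée has h = 1 and k = sec φ, giving areal scale sec φ; true area = (apparent area) · cos φ.
True area of national park: 166000 × cos(78.9°) = 166000 × 0.1925 = 31960 km².
True area of nature reserve: 71100 × cos(31.1°) = 71100 × 0.8563 = 60880 km².
Ratio = 31960 / 60880 ≈ 0.525.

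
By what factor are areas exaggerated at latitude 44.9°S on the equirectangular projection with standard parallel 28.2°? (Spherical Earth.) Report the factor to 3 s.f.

In the equirectangular projection with standard parallel φ₀ = 28.2° (x = Rλ cos φ₀, y = Rφ), meridians are true-scale (h = 1) and the parallel scale is k = cos φ₀ / cos φ.
Areal scale = h·k = 1 × cos φ₀ / cos φ; at 44.9°, h = 1.000, k = 1.244, so h·k = 1.244.

1.24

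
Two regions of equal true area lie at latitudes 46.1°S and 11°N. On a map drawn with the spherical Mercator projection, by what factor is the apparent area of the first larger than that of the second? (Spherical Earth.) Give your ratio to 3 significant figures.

Mercator areal scale is sec²φ.
At 46.1°: sec²(46.1°) = 1/0.6934² = 2.080.
At 11°: sec²(11°) = 1/0.9816² = 1.038.
Ratio = 2.080/1.038 = cos²(11°)/cos²(46.1°) ≈ 2.00.

2.00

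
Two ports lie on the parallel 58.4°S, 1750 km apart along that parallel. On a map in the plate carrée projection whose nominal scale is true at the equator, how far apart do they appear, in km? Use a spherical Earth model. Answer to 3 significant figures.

3340 km

Plate carrée maps x = Rλ, y = Rφ. The meridian scale is h = 1 and the parallel scale is k = 1/cos φ = sec φ.
Along the parallel, k = sec 58.4° = 1/0.5240 = 1.908.
Map distance = 1750 × 1.908 ≈ 3340 km.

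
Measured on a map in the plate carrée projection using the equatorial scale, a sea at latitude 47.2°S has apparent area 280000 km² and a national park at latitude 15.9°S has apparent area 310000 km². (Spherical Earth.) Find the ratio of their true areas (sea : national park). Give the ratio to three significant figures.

0.638

Plate carrée has h = 1 and k = sec φ, giving areal scale sec φ; true area = (apparent area) · cos φ.
True area of sea: 280000 × cos(47.2°) = 280000 × 0.6794 = 190200 km².
True area of national park: 310000 × cos(15.9°) = 310000 × 0.9617 = 298100 km².
Ratio = 190200 / 298100 ≈ 0.638.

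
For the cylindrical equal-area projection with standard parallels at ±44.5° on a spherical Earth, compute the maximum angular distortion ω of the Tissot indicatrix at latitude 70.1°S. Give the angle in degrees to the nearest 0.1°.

Cylindrical equal-area (φ₀ = 44.5°): h = cos φ / cos 44.5° along meridians, k = cos 44.5° / cos φ along parallels; h·k = 1.
At 70.1°: h = 0.4772, k = 2.095; principal scales a = 2.095, b = 0.4772.
sin(ω/2) = (a − b)/(a + b) = 1.618/2.573 = 0.6290, so ω = 2 arcsin(0.6290) ≈ 78.0°.

78.0°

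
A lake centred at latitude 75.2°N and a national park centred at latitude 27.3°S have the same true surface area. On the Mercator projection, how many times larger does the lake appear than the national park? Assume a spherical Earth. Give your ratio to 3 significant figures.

Mercator is conformal with k = sec φ, so areal scale = k² = sec²φ.
At 75.2°: sec²(75.2°) = 1/0.2554² = 15.33.
At 27.3°: sec²(27.3°) = 1/0.8886² = 1.266.
Ratio = 15.33/1.266 = cos²(27.3°)/cos²(75.2°) ≈ 12.1.

12.1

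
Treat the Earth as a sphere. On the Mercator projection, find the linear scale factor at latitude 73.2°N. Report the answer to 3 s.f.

3.46

Mercator is conformal, so the point scale is isotropic: h = k = sec φ = 1/cos φ.
k = 1/cos 73.2° = 1/0.2890 = 3.460.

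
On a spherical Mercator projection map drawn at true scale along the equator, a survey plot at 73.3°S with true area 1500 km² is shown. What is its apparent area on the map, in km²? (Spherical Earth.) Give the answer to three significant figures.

18200 km²

The Mercator projection is conformal; its linear scale factor is the same in every direction and equals sec φ = 1/cos φ.
Areal scale = k² = sec²φ = 1/cos²(73.3°) = 1/0.2874² = 12.11.
Apparent area = 1500 × 12.11 ≈ 18200 km².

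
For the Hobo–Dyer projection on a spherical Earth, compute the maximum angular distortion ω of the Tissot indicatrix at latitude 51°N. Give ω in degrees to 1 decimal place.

Hobo–Dyer is a cylindrical equal-area projection with standard parallels at ±37.5°. Cylindrical equal-area (φ₀ = 37.5°): h = cos φ / cos 37.5° along meridians, k = cos 37.5° / cos φ along parallels; h·k = 1.
At 51°: h = 0.7932, k = 1.261; principal scales a = 1.261, b = 0.7932.
sin(ω/2) = (a − b)/(a + b) = 0.4674/2.054 = 0.2276, so ω = 2 arcsin(0.2276) ≈ 26.3°.

26.3°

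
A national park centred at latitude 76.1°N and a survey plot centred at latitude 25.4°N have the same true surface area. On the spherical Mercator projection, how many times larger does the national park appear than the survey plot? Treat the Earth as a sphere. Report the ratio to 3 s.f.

14.1

Mercator is conformal with k = sec φ, so areal scale = k² = sec²φ.
At 76.1°: sec²(76.1°) = 1/0.2402² = 17.33.
At 25.4°: sec²(25.4°) = 1/0.9033² = 1.225.
Ratio = 17.33/1.225 = cos²(25.4°)/cos²(76.1°) ≈ 14.1.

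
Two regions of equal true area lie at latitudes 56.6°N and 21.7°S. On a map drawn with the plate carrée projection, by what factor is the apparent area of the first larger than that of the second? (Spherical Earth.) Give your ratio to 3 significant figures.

In the plate carrée (x = Rλ, y = Rφ), meridians are true-scale (h = 1) and parallels are stretched by k = sec φ.
Areal scale at 56.6°: h·k = 1.000 × 1.817 = 1.817.
Areal scale at 21.7°: h·k = 1.000 × 1.076 = 1.076.
Ratio = 1.817/1.076 ≈ 1.69.

1.69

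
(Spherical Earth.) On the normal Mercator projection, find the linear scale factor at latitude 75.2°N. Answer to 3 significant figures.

For Mercator, h = k = sec φ (a conformal cylindrical projection has a single point scale, 1/cos φ).
k = 1/cos 75.2° = 1/0.2554 = 3.915.

3.91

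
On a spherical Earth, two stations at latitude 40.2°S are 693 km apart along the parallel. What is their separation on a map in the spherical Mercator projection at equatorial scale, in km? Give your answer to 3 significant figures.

The Mercator projection is conformal; its linear scale factor is the same in every direction and equals sec φ = 1/cos φ.
Along the parallel, k = sec 40.2° = 1/0.7638 = 1.309.
Map distance = 693 × 1.309 ≈ 907 km.

907 km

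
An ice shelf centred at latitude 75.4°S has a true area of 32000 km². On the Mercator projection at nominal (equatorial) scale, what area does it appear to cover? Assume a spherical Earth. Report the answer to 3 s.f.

504000 km²

The Mercator projection is conformal; its linear scale factor is the same in every direction and equals sec φ = 1/cos φ.
Areal scale = k² = sec²φ = 1/cos²(75.4°) = 1/0.2521² = 15.74.
Apparent area = 32000 × 15.74 ≈ 504000 km².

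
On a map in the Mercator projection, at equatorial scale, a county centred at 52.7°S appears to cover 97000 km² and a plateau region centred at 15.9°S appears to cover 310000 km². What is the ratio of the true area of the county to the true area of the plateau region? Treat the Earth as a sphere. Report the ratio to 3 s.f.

On Mercator the areal scale is sec²φ, so true area = apparent × cos²φ.
True area of county: 97000 × cos²(52.7°) = 97000 × 0.3672 = 35620 km².
True area of plateau region: 310000 × cos²(15.9°) = 310000 × 0.9249 = 286700 km².
Ratio = 35620 / 286700 ≈ 0.124.

0.124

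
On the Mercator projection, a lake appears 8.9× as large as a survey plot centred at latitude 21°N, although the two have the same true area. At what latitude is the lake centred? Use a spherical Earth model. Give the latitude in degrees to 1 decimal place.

71.8°

For equal true areas on Mercator, apparent areas scale as sec²φ, so the ratio is cos²φ₂ / cos²φ₁.
cos²φ₂ / cos²φ₁ = 8.9  ⇒  cos φ₁ = cos 21° / √8.9 = 0.9336/2.983 = 0.3129.
φ₁ = arccos(0.3129) ≈ 71.8°.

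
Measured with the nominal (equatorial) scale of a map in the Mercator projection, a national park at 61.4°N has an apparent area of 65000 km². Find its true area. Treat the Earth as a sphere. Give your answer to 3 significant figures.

14900 km²

The Mercator projection is conformal; its linear scale factor is the same in every direction and equals sec φ = 1/cos φ.
Areal scale = k² = sec²φ = 1/cos²(61.4°) = 1/0.4787² = 4.364.
True area = apparent / (areal scale) = 65000 / 4.364 ≈ 14900 km².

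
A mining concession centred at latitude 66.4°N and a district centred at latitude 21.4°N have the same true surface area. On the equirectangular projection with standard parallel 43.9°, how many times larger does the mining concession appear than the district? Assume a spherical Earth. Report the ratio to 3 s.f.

In the equirectangular projection with standard parallel φ₀ = 43.9° (x = Rλ cos φ₀, y = Rφ), meridians are true-scale (h = 1) and the parallel scale is k = cos φ₀ / cos φ.
Areal scale at 66.4°: h·k = 1.000 × 1.800 = 1.800.
Areal scale at 21.4°: h·k = 1.000 × 0.7739 = 0.7739.
Ratio = 1.800/0.7739 ≈ 2.33.

2.33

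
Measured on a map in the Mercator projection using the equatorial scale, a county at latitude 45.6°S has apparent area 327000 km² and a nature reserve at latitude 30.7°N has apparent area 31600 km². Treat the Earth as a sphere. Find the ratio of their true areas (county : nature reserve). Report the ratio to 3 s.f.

Since Mercator area scale is 1/cos²φ, the true area equals the apparent area multiplied by cos²φ.
True area of county: 327000 × cos²(45.6°) = 327000 × 0.4895 = 160100 km².
True area of nature reserve: 31600 × cos²(30.7°) = 31600 × 0.7393 = 23360 km².
Ratio = 160100 / 23360 ≈ 6.85.

6.85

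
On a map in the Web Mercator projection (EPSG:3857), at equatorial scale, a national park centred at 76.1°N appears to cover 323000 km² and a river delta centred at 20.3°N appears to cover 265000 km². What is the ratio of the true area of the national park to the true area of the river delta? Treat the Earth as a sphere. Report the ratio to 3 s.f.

0.0800

On Mercator the areal scale is sec²φ, so true area = apparent × cos²φ.
True area of national park: 323000 × cos²(76.1°) = 323000 × 0.05771 = 18640 km².
True area of river delta: 265000 × cos²(20.3°) = 265000 × 0.8796 = 233100 km².
Ratio = 18640 / 233100 ≈ 0.0800.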